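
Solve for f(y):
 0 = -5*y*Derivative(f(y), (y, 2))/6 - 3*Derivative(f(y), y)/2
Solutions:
 f(y) = C1 + C2/y^(4/5)


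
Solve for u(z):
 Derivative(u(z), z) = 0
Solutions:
 u(z) = C1


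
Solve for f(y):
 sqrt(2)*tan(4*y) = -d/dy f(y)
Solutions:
 f(y) = C1 + sqrt(2)*log(cos(4*y))/4


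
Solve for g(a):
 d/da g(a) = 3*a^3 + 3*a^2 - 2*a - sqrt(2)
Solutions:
 g(a) = C1 + 3*a^4/4 + a^3 - a^2 - sqrt(2)*a


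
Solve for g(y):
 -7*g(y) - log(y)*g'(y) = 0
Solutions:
 g(y) = C1*exp(-7*li(y))


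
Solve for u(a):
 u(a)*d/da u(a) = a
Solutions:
 u(a) = -sqrt(C1 + a^2)
 u(a) = sqrt(C1 + a^2)


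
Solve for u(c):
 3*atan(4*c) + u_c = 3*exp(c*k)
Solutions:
 u(c) = C1 - 3*c*atan(4*c) + 3*Piecewise((exp(c*k)/k, Ne(k, 0)), (c, True)) + 3*log(16*c^2 + 1)/8


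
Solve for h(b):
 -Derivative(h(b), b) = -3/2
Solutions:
 h(b) = C1 + 3*b/2


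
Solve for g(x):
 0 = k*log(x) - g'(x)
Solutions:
 g(x) = C1 + k*x*log(x) - k*x


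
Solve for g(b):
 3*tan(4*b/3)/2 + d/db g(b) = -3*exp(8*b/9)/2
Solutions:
 g(b) = C1 - 27*exp(8*b/9)/16 + 9*log(cos(4*b/3))/8


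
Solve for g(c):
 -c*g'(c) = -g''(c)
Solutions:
 g(c) = C1 + C2*erfi(sqrt(2)*c/2)


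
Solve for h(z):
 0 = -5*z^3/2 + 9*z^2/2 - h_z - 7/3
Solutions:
 h(z) = C1 - 5*z^4/8 + 3*z^3/2 - 7*z/3


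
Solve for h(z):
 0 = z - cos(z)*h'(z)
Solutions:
 h(z) = C1 + Integral(z/cos(z), z)


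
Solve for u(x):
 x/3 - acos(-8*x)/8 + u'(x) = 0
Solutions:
 u(x) = C1 - x^2/6 + x*acos(-8*x)/8 + sqrt(1 - 64*x^2)/64


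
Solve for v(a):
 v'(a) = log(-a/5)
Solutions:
 v(a) = C1 + a*log(-a) + a*(-log(5) - 1)


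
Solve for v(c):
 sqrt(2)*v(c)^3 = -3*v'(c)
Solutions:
 v(c) = -sqrt(6)*sqrt(-1/(C1 - sqrt(2)*c))/2
 v(c) = sqrt(6)*sqrt(-1/(C1 - sqrt(2)*c))/2


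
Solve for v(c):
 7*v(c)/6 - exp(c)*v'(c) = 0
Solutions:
 v(c) = C1*exp(-7*exp(-c)/6)


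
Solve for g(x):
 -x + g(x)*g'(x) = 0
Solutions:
 g(x) = -sqrt(C1 + x^2)
 g(x) = sqrt(C1 + x^2)


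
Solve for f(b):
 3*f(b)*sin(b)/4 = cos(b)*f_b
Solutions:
 f(b) = C1/cos(b)^(3/4)


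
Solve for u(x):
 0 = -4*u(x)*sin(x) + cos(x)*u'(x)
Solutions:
 u(x) = C1/cos(x)^4


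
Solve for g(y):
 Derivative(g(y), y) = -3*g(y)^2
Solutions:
 g(y) = 1/(C1 + 3*y)


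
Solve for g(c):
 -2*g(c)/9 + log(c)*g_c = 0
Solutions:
 g(c) = C1*exp(2*li(c)/9)


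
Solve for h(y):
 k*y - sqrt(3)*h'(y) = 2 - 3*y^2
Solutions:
 h(y) = C1 + sqrt(3)*k*y^2/6 + sqrt(3)*y^3/3 - 2*sqrt(3)*y/3


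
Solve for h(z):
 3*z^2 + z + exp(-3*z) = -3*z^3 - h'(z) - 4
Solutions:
 h(z) = C1 - 3*z^4/4 - z^3 - z^2/2 - 4*z + exp(-3*z)/3


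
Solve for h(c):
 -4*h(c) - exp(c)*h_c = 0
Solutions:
 h(c) = C1*exp(4*exp(-c))


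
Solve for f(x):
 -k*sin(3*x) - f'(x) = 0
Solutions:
 f(x) = C1 + k*cos(3*x)/3


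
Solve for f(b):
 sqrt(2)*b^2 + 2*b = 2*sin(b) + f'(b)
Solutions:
 f(b) = C1 + sqrt(2)*b^3/3 + b^2 + 2*cos(b)


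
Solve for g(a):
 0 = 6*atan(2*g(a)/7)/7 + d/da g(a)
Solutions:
 Integral(1/atan(2*_y/7), (_y, g(a))) = C1 - 6*a/7


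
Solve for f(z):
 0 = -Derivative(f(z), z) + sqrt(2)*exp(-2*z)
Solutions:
 f(z) = C1 - sqrt(2)*exp(-2*z)/2


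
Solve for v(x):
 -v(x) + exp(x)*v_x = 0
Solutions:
 v(x) = C1*exp(-exp(-x))


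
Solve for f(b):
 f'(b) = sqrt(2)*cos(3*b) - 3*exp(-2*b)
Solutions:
 f(b) = C1 + sqrt(2)*sin(3*b)/3 + 3*exp(-2*b)/2


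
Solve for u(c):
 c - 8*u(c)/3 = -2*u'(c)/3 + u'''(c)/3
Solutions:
 u(c) = C1*exp(6^(1/3)*c*(6^(1/3)/(sqrt(318) + 18)^(1/3) + (sqrt(318) + 18)^(1/3))/6)*sin(2^(1/3)*3^(1/6)*c*(-3^(2/3)*(sqrt(318) + 18)^(1/3) + 3*2^(1/3)/(sqrt(318) + 18)^(1/3))/6) + C2*exp(6^(1/3)*c*(6^(1/3)/(sqrt(318) + 18)^(1/3) + (sqrt(318) + 18)^(1/3))/6)*cos(2^(1/3)*3^(1/6)*c*(-3^(2/3)*(sqrt(318) + 18)^(1/3) + 3*2^(1/3)/(sqrt(318) + 18)^(1/3))/6) + C3*exp(-6^(1/3)*c*(6^(1/3)/(sqrt(318) + 18)^(1/3) + (sqrt(318) + 18)^(1/3))/3) + 3*c/8 + 3/32


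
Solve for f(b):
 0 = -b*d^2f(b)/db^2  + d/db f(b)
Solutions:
 f(b) = C1 + C2*b^2


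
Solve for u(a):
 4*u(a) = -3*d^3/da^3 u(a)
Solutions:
 u(a) = C3*exp(-6^(2/3)*a/3) + (C1*sin(2^(2/3)*3^(1/6)*a/2) + C2*cos(2^(2/3)*3^(1/6)*a/2))*exp(6^(2/3)*a/6)


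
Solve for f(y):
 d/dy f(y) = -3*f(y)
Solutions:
 f(y) = C1*exp(-3*y)


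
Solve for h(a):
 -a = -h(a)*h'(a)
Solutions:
 h(a) = -sqrt(C1 + a^2)
 h(a) = sqrt(C1 + a^2)


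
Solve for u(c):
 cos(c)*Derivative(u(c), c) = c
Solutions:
 u(c) = C1 + Integral(c/cos(c), c)


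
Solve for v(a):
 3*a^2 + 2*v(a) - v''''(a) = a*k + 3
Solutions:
 v(a) = C1*exp(-2^(1/4)*a) + C2*exp(2^(1/4)*a) + C3*sin(2^(1/4)*a) + C4*cos(2^(1/4)*a) - 3*a^2/2 + a*k/2 + 3/2


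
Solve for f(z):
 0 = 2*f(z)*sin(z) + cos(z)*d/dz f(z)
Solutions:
 f(z) = C1*cos(z)^2


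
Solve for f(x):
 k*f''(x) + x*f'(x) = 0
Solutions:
 f(x) = C1 + C2*sqrt(k)*erf(sqrt(2)*x*sqrt(1/k)/2)


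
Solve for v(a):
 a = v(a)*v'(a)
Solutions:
 v(a) = -sqrt(C1 + a^2)
 v(a) = sqrt(C1 + a^2)


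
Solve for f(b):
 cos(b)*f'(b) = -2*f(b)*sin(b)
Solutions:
 f(b) = C1*cos(b)^2


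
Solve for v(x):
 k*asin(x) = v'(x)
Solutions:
 v(x) = C1 + k*(x*asin(x) + sqrt(1 - x^2))


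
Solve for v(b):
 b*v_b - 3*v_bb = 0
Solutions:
 v(b) = C1 + C2*erfi(sqrt(6)*b/6)


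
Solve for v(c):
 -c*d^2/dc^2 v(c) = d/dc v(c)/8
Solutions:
 v(c) = C1 + C2*c^(7/8)


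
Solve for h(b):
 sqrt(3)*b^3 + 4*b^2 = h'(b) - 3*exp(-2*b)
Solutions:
 h(b) = C1 + sqrt(3)*b^4/4 + 4*b^3/3 - 3*exp(-2*b)/2


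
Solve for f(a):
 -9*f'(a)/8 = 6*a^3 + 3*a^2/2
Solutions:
 f(a) = C1 - 4*a^4/3 - 4*a^3/9


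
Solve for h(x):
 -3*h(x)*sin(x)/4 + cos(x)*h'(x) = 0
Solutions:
 h(x) = C1/cos(x)^(3/4)


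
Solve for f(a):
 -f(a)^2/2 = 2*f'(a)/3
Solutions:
 f(a) = 4/(C1 + 3*a)


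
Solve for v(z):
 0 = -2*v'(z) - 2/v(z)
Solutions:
 v(z) = -sqrt(C1 - 2*z)
 v(z) = sqrt(C1 - 2*z)


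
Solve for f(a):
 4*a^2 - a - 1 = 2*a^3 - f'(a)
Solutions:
 f(a) = C1 + a^4/2 - 4*a^3/3 + a^2/2 + a


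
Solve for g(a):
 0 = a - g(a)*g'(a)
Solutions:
 g(a) = -sqrt(C1 + a^2)
 g(a) = sqrt(C1 + a^2)


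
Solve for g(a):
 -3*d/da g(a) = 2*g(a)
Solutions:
 g(a) = C1*exp(-2*a/3)


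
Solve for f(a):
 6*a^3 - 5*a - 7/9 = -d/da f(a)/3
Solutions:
 f(a) = C1 - 9*a^4/2 + 15*a^2/2 + 7*a/3


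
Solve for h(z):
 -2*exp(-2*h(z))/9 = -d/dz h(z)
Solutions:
 h(z) = log(-sqrt(C1 + 4*z)) - log(3)
 h(z) = log(C1 + 4*z)/2 - log(3)


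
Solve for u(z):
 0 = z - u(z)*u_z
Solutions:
 u(z) = -sqrt(C1 + z^2)
 u(z) = sqrt(C1 + z^2)


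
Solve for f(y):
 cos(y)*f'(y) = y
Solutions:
 f(y) = C1 + Integral(y/cos(y), y)


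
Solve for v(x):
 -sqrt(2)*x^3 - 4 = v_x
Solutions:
 v(x) = C1 - sqrt(2)*x^4/4 - 4*x


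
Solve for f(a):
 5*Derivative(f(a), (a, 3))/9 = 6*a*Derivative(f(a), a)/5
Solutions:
 f(a) = C1 + Integral(C2*airyai(3*10^(1/3)*a/5) + C3*airybi(3*10^(1/3)*a/5), a)


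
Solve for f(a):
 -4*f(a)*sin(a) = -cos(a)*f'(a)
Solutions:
 f(a) = C1/cos(a)^4


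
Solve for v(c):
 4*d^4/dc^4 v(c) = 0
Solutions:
 v(c) = C1 + C2*c + C3*c^2 + C4*c^3


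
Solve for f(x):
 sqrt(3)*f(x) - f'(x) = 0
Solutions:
 f(x) = C1*exp(sqrt(3)*x)


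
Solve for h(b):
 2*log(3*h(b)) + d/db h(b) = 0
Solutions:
 Integral(1/(log(_y) + log(3)), (_y, h(b)))/2 = C1 - b


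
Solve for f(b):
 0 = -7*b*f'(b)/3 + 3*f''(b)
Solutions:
 f(b) = C1 + C2*erfi(sqrt(14)*b/6)


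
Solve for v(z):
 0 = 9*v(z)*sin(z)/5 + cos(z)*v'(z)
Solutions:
 v(z) = C1*cos(z)^(9/5)


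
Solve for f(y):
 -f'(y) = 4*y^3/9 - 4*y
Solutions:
 f(y) = C1 - y^4/9 + 2*y^2


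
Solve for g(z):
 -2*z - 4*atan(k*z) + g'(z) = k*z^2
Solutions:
 g(z) = C1 + k*z^3/3 + z^2 + 4*Piecewise((z*atan(k*z) - log(k^2*z^2 + 1)/(2*k), Ne(k, 0)), (0, True))


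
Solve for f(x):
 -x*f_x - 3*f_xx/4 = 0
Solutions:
 f(x) = C1 + C2*erf(sqrt(6)*x/3)


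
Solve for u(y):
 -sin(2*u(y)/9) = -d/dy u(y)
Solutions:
 -y + 9*log(cos(2*u(y)/9) - 1)/4 - 9*log(cos(2*u(y)/9) + 1)/4 = C1


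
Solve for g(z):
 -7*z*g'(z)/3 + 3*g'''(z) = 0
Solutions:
 g(z) = C1 + Integral(C2*airyai(21^(1/3)*z/3) + C3*airybi(21^(1/3)*z/3), z)


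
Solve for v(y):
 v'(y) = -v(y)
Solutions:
 v(y) = C1*exp(-y)


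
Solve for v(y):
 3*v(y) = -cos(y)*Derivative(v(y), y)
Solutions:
 v(y) = C1*(sin(y) - 1)^(3/2)/(sin(y) + 1)^(3/2)


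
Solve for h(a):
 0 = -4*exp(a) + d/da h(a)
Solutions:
 h(a) = C1 + 4*exp(a)


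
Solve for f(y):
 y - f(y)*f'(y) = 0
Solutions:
 f(y) = -sqrt(C1 + y^2)
 f(y) = sqrt(C1 + y^2)


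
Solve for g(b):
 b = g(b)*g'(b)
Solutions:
 g(b) = -sqrt(C1 + b^2)
 g(b) = sqrt(C1 + b^2)


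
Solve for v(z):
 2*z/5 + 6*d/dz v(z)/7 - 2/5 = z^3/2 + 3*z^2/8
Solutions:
 v(z) = C1 + 7*z^4/48 + 7*z^3/48 - 7*z^2/30 + 7*z/15


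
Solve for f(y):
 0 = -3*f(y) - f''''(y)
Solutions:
 f(y) = (C1*sin(sqrt(2)*3^(1/4)*y/2) + C2*cos(sqrt(2)*3^(1/4)*y/2))*exp(-sqrt(2)*3^(1/4)*y/2) + (C3*sin(sqrt(2)*3^(1/4)*y/2) + C4*cos(sqrt(2)*3^(1/4)*y/2))*exp(sqrt(2)*3^(1/4)*y/2)


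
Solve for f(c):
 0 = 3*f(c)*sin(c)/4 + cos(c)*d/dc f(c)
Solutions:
 f(c) = C1*cos(c)^(3/4)


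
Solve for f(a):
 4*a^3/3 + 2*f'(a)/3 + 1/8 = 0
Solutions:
 f(a) = C1 - a^4/2 - 3*a/16


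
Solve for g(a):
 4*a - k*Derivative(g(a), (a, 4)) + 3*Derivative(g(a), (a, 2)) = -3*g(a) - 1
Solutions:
 g(a) = C1*exp(-sqrt(2)*a*sqrt((-sqrt(3)*sqrt(4*k + 3) + 3)/k)/2) + C2*exp(sqrt(2)*a*sqrt((-sqrt(3)*sqrt(4*k + 3) + 3)/k)/2) + C3*exp(-sqrt(2)*a*sqrt((sqrt(3)*sqrt(4*k + 3) + 3)/k)/2) + C4*exp(sqrt(2)*a*sqrt((sqrt(3)*sqrt(4*k + 3) + 3)/k)/2) - 4*a/3 - 1/3


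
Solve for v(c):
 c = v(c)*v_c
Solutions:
 v(c) = -sqrt(C1 + c^2)
 v(c) = sqrt(C1 + c^2)


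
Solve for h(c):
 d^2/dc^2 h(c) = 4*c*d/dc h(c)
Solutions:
 h(c) = C1 + C2*erfi(sqrt(2)*c)


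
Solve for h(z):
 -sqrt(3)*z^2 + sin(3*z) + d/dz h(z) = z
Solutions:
 h(z) = C1 + sqrt(3)*z^3/3 + z^2/2 + cos(3*z)/3


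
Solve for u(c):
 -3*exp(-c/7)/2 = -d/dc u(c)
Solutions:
 u(c) = C1 - 21*exp(-c/7)/2


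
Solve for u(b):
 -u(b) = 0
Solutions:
 u(b) = 0


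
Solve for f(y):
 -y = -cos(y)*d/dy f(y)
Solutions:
 f(y) = C1 + Integral(y/cos(y), y)


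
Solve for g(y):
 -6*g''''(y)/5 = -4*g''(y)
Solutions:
 g(y) = C1 + C2*y + C3*exp(-sqrt(30)*y/3) + C4*exp(sqrt(30)*y/3)


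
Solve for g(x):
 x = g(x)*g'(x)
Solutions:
 g(x) = -sqrt(C1 + x^2)
 g(x) = sqrt(C1 + x^2)


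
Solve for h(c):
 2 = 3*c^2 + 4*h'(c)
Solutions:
 h(c) = C1 - c^3/4 + c/2


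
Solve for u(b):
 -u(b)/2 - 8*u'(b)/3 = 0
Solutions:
 u(b) = C1*exp(-3*b/16)


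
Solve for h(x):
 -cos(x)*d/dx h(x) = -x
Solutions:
 h(x) = C1 + Integral(x/cos(x), x)


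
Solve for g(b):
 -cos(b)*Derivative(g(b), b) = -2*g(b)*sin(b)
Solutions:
 g(b) = C1/cos(b)^2


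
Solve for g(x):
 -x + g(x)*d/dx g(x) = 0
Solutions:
 g(x) = -sqrt(C1 + x^2)
 g(x) = sqrt(C1 + x^2)


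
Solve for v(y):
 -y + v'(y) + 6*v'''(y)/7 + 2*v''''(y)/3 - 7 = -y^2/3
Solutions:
 v(y) = C1 + C2*exp(y*(-12 + 6*6^(2/3)/(7*sqrt(2905) + 379)^(1/3) + 6^(1/3)*(7*sqrt(2905) + 379)^(1/3))/28)*sin(2^(1/3)*3^(1/6)*y*(-3^(2/3)*(7*sqrt(2905) + 379)^(1/3) + 18*2^(1/3)/(7*sqrt(2905) + 379)^(1/3))/28) + C3*exp(y*(-12 + 6*6^(2/3)/(7*sqrt(2905) + 379)^(1/3) + 6^(1/3)*(7*sqrt(2905) + 379)^(1/3))/28)*cos(2^(1/3)*3^(1/6)*y*(-3^(2/3)*(7*sqrt(2905) + 379)^(1/3) + 18*2^(1/3)/(7*sqrt(2905) + 379)^(1/3))/28) + C4*exp(-y*(6*6^(2/3)/(7*sqrt(2905) + 379)^(1/3) + 6 + 6^(1/3)*(7*sqrt(2905) + 379)^(1/3))/14) - y^3/9 + y^2/2 + 53*y/7


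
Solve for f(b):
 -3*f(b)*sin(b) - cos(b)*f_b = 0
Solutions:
 f(b) = C1*cos(b)^3


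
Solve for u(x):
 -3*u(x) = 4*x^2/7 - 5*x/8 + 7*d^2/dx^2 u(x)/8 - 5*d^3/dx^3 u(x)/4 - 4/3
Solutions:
 u(x) = C1*exp(x*(-(180*sqrt(33086) + 32743)^(1/3) - 49/(180*sqrt(33086) + 32743)^(1/3) + 14)/60)*sin(sqrt(3)*x*(-(180*sqrt(33086) + 32743)^(1/3) + 49/(180*sqrt(33086) + 32743)^(1/3))/60) + C2*exp(x*(-(180*sqrt(33086) + 32743)^(1/3) - 49/(180*sqrt(33086) + 32743)^(1/3) + 14)/60)*cos(sqrt(3)*x*(-(180*sqrt(33086) + 32743)^(1/3) + 49/(180*sqrt(33086) + 32743)^(1/3))/60) + C3*exp(x*(49/(180*sqrt(33086) + 32743)^(1/3) + 7 + (180*sqrt(33086) + 32743)^(1/3))/30) - 4*x^2/21 + 5*x/24 + 5/9


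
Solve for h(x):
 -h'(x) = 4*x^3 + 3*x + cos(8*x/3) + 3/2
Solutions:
 h(x) = C1 - x^4 - 3*x^2/2 - 3*x/2 - 3*sin(8*x/3)/8


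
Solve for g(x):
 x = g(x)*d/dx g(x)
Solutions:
 g(x) = -sqrt(C1 + x^2)
 g(x) = sqrt(C1 + x^2)


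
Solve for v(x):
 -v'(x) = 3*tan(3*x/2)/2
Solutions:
 v(x) = C1 + log(cos(3*x/2))


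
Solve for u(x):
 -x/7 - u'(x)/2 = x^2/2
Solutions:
 u(x) = C1 - x^3/3 - x^2/7


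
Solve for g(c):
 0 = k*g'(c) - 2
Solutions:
 g(c) = C1 + 2*c/k


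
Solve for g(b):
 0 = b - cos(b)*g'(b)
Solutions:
 g(b) = C1 + Integral(b/cos(b), b)


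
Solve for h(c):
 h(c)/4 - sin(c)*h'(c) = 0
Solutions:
 h(c) = C1*(cos(c) - 1)^(1/8)/(cos(c) + 1)^(1/8)


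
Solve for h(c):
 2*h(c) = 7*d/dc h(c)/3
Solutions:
 h(c) = C1*exp(6*c/7)


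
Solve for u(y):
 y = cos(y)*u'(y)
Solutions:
 u(y) = C1 + Integral(y/cos(y), y)


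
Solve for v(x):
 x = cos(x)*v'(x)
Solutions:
 v(x) = C1 + Integral(x/cos(x), x)


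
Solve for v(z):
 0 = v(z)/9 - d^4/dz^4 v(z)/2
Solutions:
 v(z) = C1*exp(-2^(1/4)*sqrt(3)*z/3) + C2*exp(2^(1/4)*sqrt(3)*z/3) + C3*sin(2^(1/4)*sqrt(3)*z/3) + C4*cos(2^(1/4)*sqrt(3)*z/3)


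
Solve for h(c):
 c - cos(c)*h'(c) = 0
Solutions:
 h(c) = C1 + Integral(c/cos(c), c)


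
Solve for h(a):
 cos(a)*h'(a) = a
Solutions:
 h(a) = C1 + Integral(a/cos(a), a)


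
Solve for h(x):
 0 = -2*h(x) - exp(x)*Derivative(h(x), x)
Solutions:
 h(x) = C1*exp(2*exp(-x))


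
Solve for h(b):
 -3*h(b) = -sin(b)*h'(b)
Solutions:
 h(b) = C1*(cos(b) - 1)^(3/2)/(cos(b) + 1)^(3/2)


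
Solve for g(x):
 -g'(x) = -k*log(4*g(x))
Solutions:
 Integral(1/(log(_y) + 2*log(2)), (_y, g(x))) = C1 + k*x


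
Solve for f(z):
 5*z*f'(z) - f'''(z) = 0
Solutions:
 f(z) = C1 + Integral(C2*airyai(5^(1/3)*z) + C3*airybi(5^(1/3)*z), z)


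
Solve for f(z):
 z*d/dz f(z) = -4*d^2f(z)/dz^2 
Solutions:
 f(z) = C1 + C2*erf(sqrt(2)*z/4)


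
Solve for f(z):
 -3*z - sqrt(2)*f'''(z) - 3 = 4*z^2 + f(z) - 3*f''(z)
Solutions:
 f(z) = -4*z^2 - 3*z + (C1 + C2/sqrt(exp(sqrt(6)*z)) + C3*sqrt(exp(sqrt(6)*z)))*exp(sqrt(2)*z/2) - 27


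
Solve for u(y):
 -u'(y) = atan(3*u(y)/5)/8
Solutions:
 Integral(1/atan(3*_y/5), (_y, u(y))) = C1 - y/8


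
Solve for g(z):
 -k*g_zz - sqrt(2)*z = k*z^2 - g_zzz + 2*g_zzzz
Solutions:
 g(z) = C1 + C2*z + C3*exp(z*(1 - sqrt(1 - 8*k))/4) + C4*exp(z*(sqrt(1 - 8*k) + 1)/4) - z^4/12 + z^3*(-2 - sqrt(2))/(6*k) + z^2*(2 - 1/k - sqrt(2)/(2*k))/k


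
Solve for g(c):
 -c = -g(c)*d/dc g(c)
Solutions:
 g(c) = -sqrt(C1 + c^2)
 g(c) = sqrt(C1 + c^2)


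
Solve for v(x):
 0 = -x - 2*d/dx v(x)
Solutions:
 v(x) = C1 - x^2/4


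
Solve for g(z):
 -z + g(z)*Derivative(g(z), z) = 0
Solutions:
 g(z) = -sqrt(C1 + z^2)
 g(z) = sqrt(C1 + z^2)


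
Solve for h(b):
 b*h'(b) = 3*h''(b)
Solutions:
 h(b) = C1 + C2*erfi(sqrt(6)*b/6)


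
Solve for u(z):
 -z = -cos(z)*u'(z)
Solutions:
 u(z) = C1 + Integral(z/cos(z), z)


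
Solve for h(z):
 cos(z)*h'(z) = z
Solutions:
 h(z) = C1 + Integral(z/cos(z), z)


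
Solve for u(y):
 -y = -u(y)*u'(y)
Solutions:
 u(y) = -sqrt(C1 + y^2)
 u(y) = sqrt(C1 + y^2)


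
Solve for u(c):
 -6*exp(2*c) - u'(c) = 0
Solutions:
 u(c) = C1 - 3*exp(2*c)


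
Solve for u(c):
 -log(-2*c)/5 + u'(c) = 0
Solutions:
 u(c) = C1 + c*log(-c)/5 + c*(-1 + log(2))/5


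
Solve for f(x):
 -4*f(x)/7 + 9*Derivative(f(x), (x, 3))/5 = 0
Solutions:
 f(x) = C3*exp(2940^(1/3)*x/21) + (C1*sin(3^(5/6)*980^(1/3)*x/42) + C2*cos(3^(5/6)*980^(1/3)*x/42))*exp(-2940^(1/3)*x/42)


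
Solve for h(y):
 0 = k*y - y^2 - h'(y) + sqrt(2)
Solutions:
 h(y) = C1 + k*y^2/2 - y^3/3 + sqrt(2)*y


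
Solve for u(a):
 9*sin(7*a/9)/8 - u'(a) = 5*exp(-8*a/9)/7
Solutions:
 u(a) = C1 - 81*cos(7*a/9)/56 + 45*exp(-8*a/9)/56


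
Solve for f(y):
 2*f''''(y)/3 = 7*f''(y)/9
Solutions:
 f(y) = C1 + C2*y + C3*exp(-sqrt(42)*y/6) + C4*exp(sqrt(42)*y/6)


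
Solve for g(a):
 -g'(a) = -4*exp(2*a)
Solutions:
 g(a) = C1 + 2*exp(2*a)


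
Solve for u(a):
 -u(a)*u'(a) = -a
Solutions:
 u(a) = -sqrt(C1 + a^2)
 u(a) = sqrt(C1 + a^2)


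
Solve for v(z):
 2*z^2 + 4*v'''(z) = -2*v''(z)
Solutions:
 v(z) = C1 + C2*z + C3*exp(-z/2) - z^4/12 + 2*z^3/3 - 4*z^2


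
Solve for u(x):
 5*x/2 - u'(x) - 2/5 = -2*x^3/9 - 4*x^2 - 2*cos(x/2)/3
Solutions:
 u(x) = C1 + x^4/18 + 4*x^3/3 + 5*x^2/4 - 2*x/5 + 4*sin(x/2)/3


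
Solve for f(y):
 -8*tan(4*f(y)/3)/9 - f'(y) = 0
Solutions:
 f(y) = -3*asin(C1*exp(-32*y/27))/4 + 3*pi/4
 f(y) = 3*asin(C1*exp(-32*y/27))/4


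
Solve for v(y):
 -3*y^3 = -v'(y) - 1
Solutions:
 v(y) = C1 + 3*y^4/4 - y


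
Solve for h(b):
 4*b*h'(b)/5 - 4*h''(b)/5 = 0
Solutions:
 h(b) = C1 + C2*erfi(sqrt(2)*b/2)


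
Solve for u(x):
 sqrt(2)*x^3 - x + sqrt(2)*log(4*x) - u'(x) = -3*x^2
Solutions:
 u(x) = C1 + sqrt(2)*x^4/4 + x^3 - x^2/2 + sqrt(2)*x*log(x) - sqrt(2)*x + 2*sqrt(2)*x*log(2)


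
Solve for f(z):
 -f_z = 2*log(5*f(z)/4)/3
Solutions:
 -3*Integral(1/(-log(_y) - log(5) + 2*log(2)), (_y, f(z)))/2 = C1 - z


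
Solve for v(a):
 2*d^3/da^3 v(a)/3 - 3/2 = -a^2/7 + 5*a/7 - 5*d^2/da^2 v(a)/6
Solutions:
 v(a) = C1 + C2*a + C3*exp(-5*a/4) - a^4/70 + 33*a^3/175 + 783*a^2/1750


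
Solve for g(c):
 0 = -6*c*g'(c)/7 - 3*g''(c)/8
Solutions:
 g(c) = C1 + C2*erf(2*sqrt(14)*c/7)


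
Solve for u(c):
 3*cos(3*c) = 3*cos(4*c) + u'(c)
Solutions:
 u(c) = C1 + sin(3*c) - 3*sin(4*c)/4


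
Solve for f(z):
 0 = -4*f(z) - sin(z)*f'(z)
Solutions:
 f(z) = C1*(cos(z)^2 + 2*cos(z) + 1)/(cos(z)^2 - 2*cos(z) + 1)


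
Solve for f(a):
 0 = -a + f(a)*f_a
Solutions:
 f(a) = -sqrt(C1 + a^2)
 f(a) = sqrt(C1 + a^2)


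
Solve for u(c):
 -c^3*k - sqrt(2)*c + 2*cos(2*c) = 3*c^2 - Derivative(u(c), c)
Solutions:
 u(c) = C1 + c^4*k/4 + c^3 + sqrt(2)*c^2/2 - sin(2*c)


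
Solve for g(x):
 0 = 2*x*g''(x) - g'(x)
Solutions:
 g(x) = C1 + C2*x^(3/2)


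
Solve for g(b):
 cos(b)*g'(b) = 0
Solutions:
 g(b) = C1


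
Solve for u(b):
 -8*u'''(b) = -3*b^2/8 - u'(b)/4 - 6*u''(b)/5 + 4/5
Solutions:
 u(b) = C1 + C2*exp(b*(3 - sqrt(59))/40) + C3*exp(b*(3 + sqrt(59))/40) - b^3/2 + 36*b^2/5 - 4048*b/25


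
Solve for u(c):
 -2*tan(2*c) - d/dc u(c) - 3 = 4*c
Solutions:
 u(c) = C1 - 2*c^2 - 3*c + log(cos(2*c))


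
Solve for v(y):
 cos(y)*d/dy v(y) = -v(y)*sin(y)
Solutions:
 v(y) = C1*cos(y)


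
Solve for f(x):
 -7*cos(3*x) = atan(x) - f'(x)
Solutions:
 f(x) = C1 + x*atan(x) - log(x^2 + 1)/2 + 7*sin(3*x)/3


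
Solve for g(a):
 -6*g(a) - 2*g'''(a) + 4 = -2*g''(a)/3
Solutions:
 g(a) = C1*exp(a*(2*2^(1/3)/(27*sqrt(6549) + 2185)^(1/3) + 4 + 2^(2/3)*(27*sqrt(6549) + 2185)^(1/3))/36)*sin(2^(1/3)*sqrt(3)*a*(-2^(1/3)*(27*sqrt(6549) + 2185)^(1/3) + 2/(27*sqrt(6549) + 2185)^(1/3))/36) + C2*exp(a*(2*2^(1/3)/(27*sqrt(6549) + 2185)^(1/3) + 4 + 2^(2/3)*(27*sqrt(6549) + 2185)^(1/3))/36)*cos(2^(1/3)*sqrt(3)*a*(-2^(1/3)*(27*sqrt(6549) + 2185)^(1/3) + 2/(27*sqrt(6549) + 2185)^(1/3))/36) + C3*exp(a*(-2^(2/3)*(27*sqrt(6549) + 2185)^(1/3) - 2*2^(1/3)/(27*sqrt(6549) + 2185)^(1/3) + 2)/18) + 2/3


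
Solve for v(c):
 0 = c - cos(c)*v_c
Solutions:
 v(c) = C1 + Integral(c/cos(c), c)


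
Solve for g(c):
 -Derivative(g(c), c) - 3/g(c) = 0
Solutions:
 g(c) = -sqrt(C1 - 6*c)
 g(c) = sqrt(C1 - 6*c)


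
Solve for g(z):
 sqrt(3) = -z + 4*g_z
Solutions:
 g(z) = C1 + z^2/8 + sqrt(3)*z/4


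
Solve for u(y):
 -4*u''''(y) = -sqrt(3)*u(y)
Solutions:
 u(y) = C1*exp(-sqrt(2)*3^(1/8)*y/2) + C2*exp(sqrt(2)*3^(1/8)*y/2) + C3*sin(sqrt(2)*3^(1/8)*y/2) + C4*cos(sqrt(2)*3^(1/8)*y/2)


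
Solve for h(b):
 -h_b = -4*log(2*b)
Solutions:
 h(b) = C1 + 4*b*log(b) - 4*b + b*log(16)


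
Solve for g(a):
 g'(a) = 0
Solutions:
 g(a) = C1


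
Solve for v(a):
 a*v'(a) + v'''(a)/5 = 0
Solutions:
 v(a) = C1 + Integral(C2*airyai(-5^(1/3)*a) + C3*airybi(-5^(1/3)*a), a)


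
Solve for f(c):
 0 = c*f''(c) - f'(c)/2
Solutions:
 f(c) = C1 + C2*c^(3/2)


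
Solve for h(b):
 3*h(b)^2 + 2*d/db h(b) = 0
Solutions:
 h(b) = 2/(C1 + 3*b)


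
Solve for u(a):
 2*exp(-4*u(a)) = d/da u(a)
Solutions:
 u(a) = log(-I*(C1 + 8*a)^(1/4))
 u(a) = log(I*(C1 + 8*a)^(1/4))
 u(a) = log(-(C1 + 8*a)^(1/4))
 u(a) = log(C1 + 8*a)/4


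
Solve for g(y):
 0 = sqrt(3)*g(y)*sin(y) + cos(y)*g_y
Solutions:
 g(y) = C1*cos(y)^(sqrt(3))


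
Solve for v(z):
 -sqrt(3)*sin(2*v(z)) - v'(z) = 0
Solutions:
 v(z) = pi - acos((-C1 - exp(4*sqrt(3)*z))/(C1 - exp(4*sqrt(3)*z)))/2
 v(z) = acos((-C1 - exp(4*sqrt(3)*z))/(C1 - exp(4*sqrt(3)*z)))/2


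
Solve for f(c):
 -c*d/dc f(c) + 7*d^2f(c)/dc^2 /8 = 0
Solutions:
 f(c) = C1 + C2*erfi(2*sqrt(7)*c/7)


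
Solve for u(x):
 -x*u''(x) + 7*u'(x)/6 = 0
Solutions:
 u(x) = C1 + C2*x^(13/6)


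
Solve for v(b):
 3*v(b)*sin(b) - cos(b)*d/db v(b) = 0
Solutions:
 v(b) = C1/cos(b)^3


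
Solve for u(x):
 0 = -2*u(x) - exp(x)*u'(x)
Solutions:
 u(x) = C1*exp(2*exp(-x))


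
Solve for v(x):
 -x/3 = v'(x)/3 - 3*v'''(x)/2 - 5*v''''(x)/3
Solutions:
 v(x) = C1 + C2*exp(-x*(9/(10*sqrt(46) + 73)^(1/3) + (10*sqrt(46) + 73)^(1/3) + 6)/20)*sin(sqrt(3)*x*(-(10*sqrt(46) + 73)^(1/3) + 9/(10*sqrt(46) + 73)^(1/3))/20) + C3*exp(-x*(9/(10*sqrt(46) + 73)^(1/3) + (10*sqrt(46) + 73)^(1/3) + 6)/20)*cos(sqrt(3)*x*(-(10*sqrt(46) + 73)^(1/3) + 9/(10*sqrt(46) + 73)^(1/3))/20) + C4*exp(x*(-3 + 9/(10*sqrt(46) + 73)^(1/3) + (10*sqrt(46) + 73)^(1/3))/10) - x^2/2


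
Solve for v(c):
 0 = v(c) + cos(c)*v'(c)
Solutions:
 v(c) = C1*sqrt(sin(c) - 1)/sqrt(sin(c) + 1)


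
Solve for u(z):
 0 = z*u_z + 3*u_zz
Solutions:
 u(z) = C1 + C2*erf(sqrt(6)*z/6)


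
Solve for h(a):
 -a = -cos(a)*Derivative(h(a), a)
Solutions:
 h(a) = C1 + Integral(a/cos(a), a)


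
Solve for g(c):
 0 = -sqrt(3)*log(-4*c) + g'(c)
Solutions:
 g(c) = C1 + sqrt(3)*c*log(-c) + sqrt(3)*c*(-1 + 2*log(2))


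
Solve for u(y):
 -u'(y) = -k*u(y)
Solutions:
 u(y) = C1*exp(k*y)


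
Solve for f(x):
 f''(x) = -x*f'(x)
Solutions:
 f(x) = C1 + C2*erf(sqrt(2)*x/2)


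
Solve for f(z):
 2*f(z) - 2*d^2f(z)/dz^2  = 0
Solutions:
 f(z) = C1*exp(-z) + C2*exp(z)


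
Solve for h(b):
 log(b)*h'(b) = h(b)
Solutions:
 h(b) = C1*exp(li(b))


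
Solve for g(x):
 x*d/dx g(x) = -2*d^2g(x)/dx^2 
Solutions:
 g(x) = C1 + C2*erf(x/2)


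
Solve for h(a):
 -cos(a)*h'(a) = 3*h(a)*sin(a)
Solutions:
 h(a) = C1*cos(a)^3


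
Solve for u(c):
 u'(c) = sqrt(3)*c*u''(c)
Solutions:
 u(c) = C1 + C2*c^(sqrt(3)/3 + 1)


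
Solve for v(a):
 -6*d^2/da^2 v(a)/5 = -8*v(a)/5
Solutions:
 v(a) = C1*exp(-2*sqrt(3)*a/3) + C2*exp(2*sqrt(3)*a/3)


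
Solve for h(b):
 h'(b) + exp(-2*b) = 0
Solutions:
 h(b) = C1 + exp(-2*b)/2


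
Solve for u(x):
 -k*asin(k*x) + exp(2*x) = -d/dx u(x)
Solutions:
 u(x) = C1 + k*Piecewise((x*asin(k*x) + sqrt(-k^2*x^2 + 1)/k, Ne(k, 0)), (0, True)) - exp(2*x)/2


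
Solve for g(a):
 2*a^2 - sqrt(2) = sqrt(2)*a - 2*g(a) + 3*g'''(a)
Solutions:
 g(a) = C3*exp(2^(1/3)*3^(2/3)*a/3) - a^2 + sqrt(2)*a/2 + (C1*sin(2^(1/3)*3^(1/6)*a/2) + C2*cos(2^(1/3)*3^(1/6)*a/2))*exp(-2^(1/3)*3^(2/3)*a/6) + sqrt(2)/2


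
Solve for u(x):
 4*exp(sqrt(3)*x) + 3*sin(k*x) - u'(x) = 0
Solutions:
 u(x) = C1 + 4*sqrt(3)*exp(sqrt(3)*x)/3 - 3*cos(k*x)/k


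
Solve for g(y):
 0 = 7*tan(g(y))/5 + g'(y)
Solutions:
 g(y) = pi - asin(C1*exp(-7*y/5))
 g(y) = asin(C1*exp(-7*y/5))


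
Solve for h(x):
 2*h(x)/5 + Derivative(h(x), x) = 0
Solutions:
 h(x) = C1*exp(-2*x/5)


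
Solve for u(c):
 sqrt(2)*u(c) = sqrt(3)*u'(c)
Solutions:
 u(c) = C1*exp(sqrt(6)*c/3)


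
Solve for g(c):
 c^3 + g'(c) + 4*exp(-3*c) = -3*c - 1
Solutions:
 g(c) = C1 - c^4/4 - 3*c^2/2 - c + 4*exp(-3*c)/3


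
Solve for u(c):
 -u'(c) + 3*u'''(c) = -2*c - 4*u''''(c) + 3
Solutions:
 u(c) = C1 + C2*exp(-c*((4*sqrt(3) + 7)^(-1/3) + 2 + (4*sqrt(3) + 7)^(1/3))/8)*sin(sqrt(3)*c*(-(4*sqrt(3) + 7)^(1/3) + (4*sqrt(3) + 7)^(-1/3))/8) + C3*exp(-c*((4*sqrt(3) + 7)^(-1/3) + 2 + (4*sqrt(3) + 7)^(1/3))/8)*cos(sqrt(3)*c*(-(4*sqrt(3) + 7)^(1/3) + (4*sqrt(3) + 7)^(-1/3))/8) + C4*exp(c*(-1 + (4*sqrt(3) + 7)^(-1/3) + (4*sqrt(3) + 7)^(1/3))/4) + c^2 - 3*c


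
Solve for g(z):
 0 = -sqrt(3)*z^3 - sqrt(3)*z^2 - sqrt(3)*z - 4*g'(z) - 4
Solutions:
 g(z) = C1 - sqrt(3)*z^4/16 - sqrt(3)*z^3/12 - sqrt(3)*z^2/8 - z


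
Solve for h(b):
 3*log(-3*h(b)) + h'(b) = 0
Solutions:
 Integral(1/(log(-_y) + log(3)), (_y, h(b)))/3 = C1 - b


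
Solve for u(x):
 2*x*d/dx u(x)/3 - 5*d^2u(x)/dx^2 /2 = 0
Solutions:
 u(x) = C1 + C2*erfi(sqrt(30)*x/15)


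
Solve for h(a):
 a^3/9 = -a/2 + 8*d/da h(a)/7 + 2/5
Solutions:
 h(a) = C1 + 7*a^4/288 + 7*a^2/32 - 7*a/20


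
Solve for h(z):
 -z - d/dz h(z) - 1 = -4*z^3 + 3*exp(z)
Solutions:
 h(z) = C1 + z^4 - z^2/2 - z - 3*exp(z)


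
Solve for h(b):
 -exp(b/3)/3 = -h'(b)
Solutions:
 h(b) = C1 + exp(b/3)


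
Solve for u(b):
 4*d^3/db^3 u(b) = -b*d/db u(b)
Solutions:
 u(b) = C1 + Integral(C2*airyai(-2^(1/3)*b/2) + C3*airybi(-2^(1/3)*b/2), b)


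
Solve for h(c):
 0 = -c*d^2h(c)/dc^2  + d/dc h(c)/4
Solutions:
 h(c) = C1 + C2*c^(5/4)


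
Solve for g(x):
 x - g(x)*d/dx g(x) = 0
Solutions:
 g(x) = -sqrt(C1 + x^2)
 g(x) = sqrt(C1 + x^2)


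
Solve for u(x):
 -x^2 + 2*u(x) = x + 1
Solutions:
 u(x) = x^2/2 + x/2 + 1/2


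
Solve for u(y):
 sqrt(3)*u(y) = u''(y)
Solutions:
 u(y) = C1*exp(-3^(1/4)*y) + C2*exp(3^(1/4)*y)


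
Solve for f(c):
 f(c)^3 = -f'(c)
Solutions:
 f(c) = -sqrt(2)*sqrt(-1/(C1 - c))/2
 f(c) = sqrt(2)*sqrt(-1/(C1 - c))/2


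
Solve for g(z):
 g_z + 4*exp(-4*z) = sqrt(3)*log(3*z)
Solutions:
 g(z) = C1 + sqrt(3)*z*log(z) + sqrt(3)*z*(-1 + log(3)) + exp(-4*z)


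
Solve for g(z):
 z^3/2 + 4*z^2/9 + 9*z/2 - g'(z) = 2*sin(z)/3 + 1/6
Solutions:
 g(z) = C1 + z^4/8 + 4*z^3/27 + 9*z^2/4 - z/6 + 2*cos(z)/3


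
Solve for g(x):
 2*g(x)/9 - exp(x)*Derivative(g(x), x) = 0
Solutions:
 g(x) = C1*exp(-2*exp(-x)/9)


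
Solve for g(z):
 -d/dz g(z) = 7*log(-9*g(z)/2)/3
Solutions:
 3*Integral(1/(log(-_y) - log(2) + 2*log(3)), (_y, g(z)))/7 = C1 - z


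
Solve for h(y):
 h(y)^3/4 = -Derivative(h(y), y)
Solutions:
 h(y) = -sqrt(2)*sqrt(-1/(C1 - y))
 h(y) = sqrt(2)*sqrt(-1/(C1 - y))


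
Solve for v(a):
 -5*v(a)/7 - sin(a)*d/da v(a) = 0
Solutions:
 v(a) = C1*(cos(a) + 1)^(5/14)/(cos(a) - 1)^(5/14)


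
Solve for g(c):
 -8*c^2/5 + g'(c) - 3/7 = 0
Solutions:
 g(c) = C1 + 8*c^3/15 + 3*c/7


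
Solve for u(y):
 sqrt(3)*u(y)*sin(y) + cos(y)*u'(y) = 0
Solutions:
 u(y) = C1*cos(y)^(sqrt(3))


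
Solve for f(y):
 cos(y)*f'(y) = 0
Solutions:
 f(y) = C1


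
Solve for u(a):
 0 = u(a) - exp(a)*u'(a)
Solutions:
 u(a) = C1*exp(-exp(-a))


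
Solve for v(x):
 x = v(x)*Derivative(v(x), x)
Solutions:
 v(x) = -sqrt(C1 + x^2)
 v(x) = sqrt(C1 + x^2)


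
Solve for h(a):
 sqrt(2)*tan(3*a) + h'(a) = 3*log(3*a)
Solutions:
 h(a) = C1 + 3*a*log(a) - 3*a + 3*a*log(3) + sqrt(2)*log(cos(3*a))/3


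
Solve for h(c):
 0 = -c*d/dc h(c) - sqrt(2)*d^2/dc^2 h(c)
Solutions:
 h(c) = C1 + C2*erf(2^(1/4)*c/2)


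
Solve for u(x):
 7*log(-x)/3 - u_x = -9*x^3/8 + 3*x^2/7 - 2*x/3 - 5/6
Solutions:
 u(x) = C1 + 9*x^4/32 - x^3/7 + x^2/3 + 7*x*log(-x)/3 - 3*x/2


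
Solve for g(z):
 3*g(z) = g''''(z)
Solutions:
 g(z) = C1*exp(-3^(1/4)*z) + C2*exp(3^(1/4)*z) + C3*sin(3^(1/4)*z) + C4*cos(3^(1/4)*z)


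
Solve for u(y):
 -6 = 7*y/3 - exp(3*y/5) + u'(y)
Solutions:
 u(y) = C1 - 7*y^2/6 - 6*y + 5*exp(3*y/5)/3


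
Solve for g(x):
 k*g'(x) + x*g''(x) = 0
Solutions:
 g(x) = C1 + x^(1 - re(k))*(C2*sin(log(x)*Abs(im(k))) + C3*cos(log(x)*im(k)))


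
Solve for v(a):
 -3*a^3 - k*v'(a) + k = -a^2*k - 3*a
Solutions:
 v(a) = C1 - 3*a^4/(4*k) + a^3/3 + 3*a^2/(2*k) + a


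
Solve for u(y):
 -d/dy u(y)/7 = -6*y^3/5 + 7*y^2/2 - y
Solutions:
 u(y) = C1 + 21*y^4/10 - 49*y^3/6 + 7*y^2/2


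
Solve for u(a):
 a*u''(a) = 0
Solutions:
 u(a) = C1 + C2*a


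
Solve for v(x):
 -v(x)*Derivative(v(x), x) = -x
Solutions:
 v(x) = -sqrt(C1 + x^2)
 v(x) = sqrt(C1 + x^2)


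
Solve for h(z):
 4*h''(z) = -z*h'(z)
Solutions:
 h(z) = C1 + C2*erf(sqrt(2)*z/4)


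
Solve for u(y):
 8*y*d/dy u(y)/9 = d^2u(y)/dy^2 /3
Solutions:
 u(y) = C1 + C2*erfi(2*sqrt(3)*y/3)


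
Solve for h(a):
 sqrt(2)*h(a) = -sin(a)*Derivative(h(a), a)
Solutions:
 h(a) = C1*(cos(a) + 1)^(sqrt(2)/2)/(cos(a) - 1)^(sqrt(2)/2)


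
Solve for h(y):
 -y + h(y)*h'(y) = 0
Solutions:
 h(y) = -sqrt(C1 + y^2)
 h(y) = sqrt(C1 + y^2)


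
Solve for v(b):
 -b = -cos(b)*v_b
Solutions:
 v(b) = C1 + Integral(b/cos(b), b)


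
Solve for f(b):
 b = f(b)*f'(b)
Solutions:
 f(b) = -sqrt(C1 + b^2)
 f(b) = sqrt(C1 + b^2)


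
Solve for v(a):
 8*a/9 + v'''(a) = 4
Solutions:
 v(a) = C1 + C2*a + C3*a^2 - a^4/27 + 2*a^3/3


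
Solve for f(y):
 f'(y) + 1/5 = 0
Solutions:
 f(y) = C1 - y/5


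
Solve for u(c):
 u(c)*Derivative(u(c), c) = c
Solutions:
 u(c) = -sqrt(C1 + c^2)
 u(c) = sqrt(C1 + c^2)


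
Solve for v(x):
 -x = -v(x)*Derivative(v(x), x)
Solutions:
 v(x) = -sqrt(C1 + x^2)
 v(x) = sqrt(C1 + x^2)


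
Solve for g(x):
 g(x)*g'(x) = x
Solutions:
 g(x) = -sqrt(C1 + x^2)
 g(x) = sqrt(C1 + x^2)


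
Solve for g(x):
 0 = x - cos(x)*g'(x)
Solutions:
 g(x) = C1 + Integral(x/cos(x), x)


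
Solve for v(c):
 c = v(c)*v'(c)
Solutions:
 v(c) = -sqrt(C1 + c^2)
 v(c) = sqrt(C1 + c^2)


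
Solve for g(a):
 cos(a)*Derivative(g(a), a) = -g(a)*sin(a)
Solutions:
 g(a) = C1*cos(a)


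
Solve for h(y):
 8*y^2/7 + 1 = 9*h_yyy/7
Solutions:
 h(y) = C1 + C2*y + C3*y^2 + 2*y^5/135 + 7*y^3/54


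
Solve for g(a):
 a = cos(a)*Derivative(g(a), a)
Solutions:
 g(a) = C1 + Integral(a/cos(a), a)


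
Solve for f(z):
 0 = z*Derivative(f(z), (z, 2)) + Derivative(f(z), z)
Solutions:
 f(z) = C1 + C2*log(z)


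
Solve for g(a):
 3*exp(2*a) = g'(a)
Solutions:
 g(a) = C1 + 3*exp(2*a)/2


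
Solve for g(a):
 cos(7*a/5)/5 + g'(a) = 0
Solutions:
 g(a) = C1 - sin(7*a/5)/7


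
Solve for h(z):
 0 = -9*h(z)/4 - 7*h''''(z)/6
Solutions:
 h(z) = (C1*sin(2^(1/4)*21^(3/4)*z/14) + C2*cos(2^(1/4)*21^(3/4)*z/14))*exp(-2^(1/4)*21^(3/4)*z/14) + (C3*sin(2^(1/4)*21^(3/4)*z/14) + C4*cos(2^(1/4)*21^(3/4)*z/14))*exp(2^(1/4)*21^(3/4)*z/14)


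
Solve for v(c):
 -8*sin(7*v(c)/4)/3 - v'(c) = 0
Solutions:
 8*c/3 + 2*log(cos(7*v(c)/4) - 1)/7 - 2*log(cos(7*v(c)/4) + 1)/7 = C1


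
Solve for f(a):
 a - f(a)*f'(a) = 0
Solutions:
 f(a) = -sqrt(C1 + a^2)
 f(a) = sqrt(C1 + a^2)


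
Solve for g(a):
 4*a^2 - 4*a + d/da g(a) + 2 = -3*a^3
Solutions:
 g(a) = C1 - 3*a^4/4 - 4*a^3/3 + 2*a^2 - 2*a


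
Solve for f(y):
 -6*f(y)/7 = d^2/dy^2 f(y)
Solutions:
 f(y) = C1*sin(sqrt(42)*y/7) + C2*cos(sqrt(42)*y/7)


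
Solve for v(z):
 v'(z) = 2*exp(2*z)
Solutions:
 v(z) = C1 + exp(2*z)


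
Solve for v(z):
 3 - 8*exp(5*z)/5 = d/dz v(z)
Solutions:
 v(z) = C1 + 3*z - 8*exp(5*z)/25


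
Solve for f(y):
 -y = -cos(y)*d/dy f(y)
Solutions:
 f(y) = C1 + Integral(y/cos(y), y)


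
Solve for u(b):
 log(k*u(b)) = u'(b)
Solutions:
 li(k*u(b))/k = C1 + b


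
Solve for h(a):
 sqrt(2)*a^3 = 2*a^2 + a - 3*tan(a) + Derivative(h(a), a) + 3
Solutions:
 h(a) = C1 + sqrt(2)*a^4/4 - 2*a^3/3 - a^2/2 - 3*a - 3*log(cos(a))


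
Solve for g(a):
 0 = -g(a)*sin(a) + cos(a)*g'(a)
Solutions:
 g(a) = C1/cos(a)


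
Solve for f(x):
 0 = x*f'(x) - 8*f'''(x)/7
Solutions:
 f(x) = C1 + Integral(C2*airyai(7^(1/3)*x/2) + C3*airybi(7^(1/3)*x/2), x)


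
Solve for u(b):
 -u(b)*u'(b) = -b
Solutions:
 u(b) = -sqrt(C1 + b^2)
 u(b) = sqrt(C1 + b^2)


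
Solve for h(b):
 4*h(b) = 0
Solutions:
 h(b) = 0


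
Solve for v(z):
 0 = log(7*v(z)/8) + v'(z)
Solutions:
 -Integral(1/(-log(_y) - log(7) + 3*log(2)), (_y, v(z))) = C1 - z


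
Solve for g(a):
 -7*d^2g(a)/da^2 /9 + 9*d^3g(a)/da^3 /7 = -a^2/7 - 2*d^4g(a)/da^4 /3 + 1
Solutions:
 g(a) = C1 + C2*a + C3*exp(a*(-81 + sqrt(14793))/84) + C4*exp(-a*(81 + sqrt(14793))/84) + 3*a^4/196 + 243*a^3/2401 + 3879*a^2/235298


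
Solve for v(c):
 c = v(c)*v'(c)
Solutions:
 v(c) = -sqrt(C1 + c^2)
 v(c) = sqrt(C1 + c^2)


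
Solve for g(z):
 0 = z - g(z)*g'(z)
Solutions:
 g(z) = -sqrt(C1 + z^2)
 g(z) = sqrt(C1 + z^2)


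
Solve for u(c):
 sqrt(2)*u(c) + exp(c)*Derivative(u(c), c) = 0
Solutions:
 u(c) = C1*exp(sqrt(2)*exp(-c))


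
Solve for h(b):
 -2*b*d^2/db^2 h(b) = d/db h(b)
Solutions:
 h(b) = C1 + C2*sqrt(b)


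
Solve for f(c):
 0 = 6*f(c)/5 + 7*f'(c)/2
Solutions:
 f(c) = C1*exp(-12*c/35)


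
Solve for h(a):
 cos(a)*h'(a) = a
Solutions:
 h(a) = C1 + Integral(a/cos(a), a)


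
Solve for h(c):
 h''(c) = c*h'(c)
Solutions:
 h(c) = C1 + C2*erfi(sqrt(2)*c/2)


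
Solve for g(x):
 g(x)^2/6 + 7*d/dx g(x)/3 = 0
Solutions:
 g(x) = 14/(C1 + x)


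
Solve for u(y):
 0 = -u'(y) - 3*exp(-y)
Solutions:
 u(y) = C1 + 3*exp(-y)


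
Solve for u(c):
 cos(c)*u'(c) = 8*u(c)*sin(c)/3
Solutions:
 u(c) = C1/cos(c)^(8/3)


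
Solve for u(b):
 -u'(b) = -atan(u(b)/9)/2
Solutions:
 Integral(1/atan(_y/9), (_y, u(b))) = C1 + b/2


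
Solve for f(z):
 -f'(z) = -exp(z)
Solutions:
 f(z) = C1 + exp(z)


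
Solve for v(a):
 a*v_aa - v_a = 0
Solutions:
 v(a) = C1 + C2*a^2


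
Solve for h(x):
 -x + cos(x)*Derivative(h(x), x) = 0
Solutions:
 h(x) = C1 + Integral(x/cos(x), x)


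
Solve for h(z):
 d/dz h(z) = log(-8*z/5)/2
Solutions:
 h(z) = C1 + z*log(-z)/2 + z*(-log(5) - 1 + 3*log(2))/2


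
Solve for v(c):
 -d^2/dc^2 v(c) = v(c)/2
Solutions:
 v(c) = C1*sin(sqrt(2)*c/2) + C2*cos(sqrt(2)*c/2)


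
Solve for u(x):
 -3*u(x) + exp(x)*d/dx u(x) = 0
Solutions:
 u(x) = C1*exp(-3*exp(-x))


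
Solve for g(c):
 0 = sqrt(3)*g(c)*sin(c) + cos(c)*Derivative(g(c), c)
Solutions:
 g(c) = C1*cos(c)^(sqrt(3))


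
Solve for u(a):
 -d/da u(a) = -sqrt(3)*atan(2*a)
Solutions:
 u(a) = C1 + sqrt(3)*(a*atan(2*a) - log(4*a^2 + 1)/4)


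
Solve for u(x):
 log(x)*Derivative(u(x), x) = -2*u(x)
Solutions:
 u(x) = C1*exp(-2*li(x))


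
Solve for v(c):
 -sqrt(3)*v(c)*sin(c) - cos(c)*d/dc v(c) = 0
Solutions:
 v(c) = C1*cos(c)^(sqrt(3))


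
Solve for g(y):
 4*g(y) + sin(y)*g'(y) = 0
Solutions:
 g(y) = C1*(cos(y)^2 + 2*cos(y) + 1)/(cos(y)^2 - 2*cos(y) + 1)


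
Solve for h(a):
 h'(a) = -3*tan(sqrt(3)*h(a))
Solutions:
 h(a) = sqrt(3)*(pi - asin(C1*exp(-3*sqrt(3)*a)))/3
 h(a) = sqrt(3)*asin(C1*exp(-3*sqrt(3)*a))/3


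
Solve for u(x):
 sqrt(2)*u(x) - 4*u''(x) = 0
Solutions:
 u(x) = C1*exp(-2^(1/4)*x/2) + C2*exp(2^(1/4)*x/2)


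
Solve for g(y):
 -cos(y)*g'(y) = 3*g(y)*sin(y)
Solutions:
 g(y) = C1*cos(y)^3


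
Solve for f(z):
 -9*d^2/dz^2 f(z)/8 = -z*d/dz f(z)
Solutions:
 f(z) = C1 + C2*erfi(2*z/3)


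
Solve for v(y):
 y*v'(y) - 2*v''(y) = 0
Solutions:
 v(y) = C1 + C2*erfi(y/2)


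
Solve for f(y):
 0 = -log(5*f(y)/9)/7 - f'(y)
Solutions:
 -7*Integral(1/(-log(_y) - log(5) + 2*log(3)), (_y, f(y))) = C1 - y


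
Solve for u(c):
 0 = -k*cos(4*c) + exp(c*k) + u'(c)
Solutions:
 u(c) = C1 + k*sin(4*c)/4 - exp(c*k)/k


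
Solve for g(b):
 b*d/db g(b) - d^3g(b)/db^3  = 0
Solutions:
 g(b) = C1 + Integral(C2*airyai(b) + C3*airybi(b), b)


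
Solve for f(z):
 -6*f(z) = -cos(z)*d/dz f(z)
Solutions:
 f(z) = C1*(sin(z)^3 + 3*sin(z)^2 + 3*sin(z) + 1)/(sin(z)^3 - 3*sin(z)^2 + 3*sin(z) - 1)


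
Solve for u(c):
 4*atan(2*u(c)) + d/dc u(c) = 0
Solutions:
 Integral(1/atan(2*_y), (_y, u(c))) = C1 - 4*c


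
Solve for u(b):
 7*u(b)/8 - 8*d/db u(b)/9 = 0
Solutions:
 u(b) = C1*exp(63*b/64)


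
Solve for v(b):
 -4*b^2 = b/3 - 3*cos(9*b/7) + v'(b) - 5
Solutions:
 v(b) = C1 - 4*b^3/3 - b^2/6 + 5*b + 7*sin(9*b/7)/3


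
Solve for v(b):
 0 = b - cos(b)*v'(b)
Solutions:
 v(b) = C1 + Integral(b/cos(b), b)


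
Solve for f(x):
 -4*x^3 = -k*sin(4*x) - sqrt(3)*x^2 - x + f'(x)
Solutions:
 f(x) = C1 - k*cos(4*x)/4 - x^4 + sqrt(3)*x^3/3 + x^2/2


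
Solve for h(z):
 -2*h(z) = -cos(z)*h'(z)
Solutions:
 h(z) = C1*(sin(z) + 1)/(sin(z) - 1)


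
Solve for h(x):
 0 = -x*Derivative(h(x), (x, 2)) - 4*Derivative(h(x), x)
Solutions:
 h(x) = C1 + C2/x^3


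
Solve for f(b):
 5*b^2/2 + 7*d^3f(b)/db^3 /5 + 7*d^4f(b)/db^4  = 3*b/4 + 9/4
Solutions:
 f(b) = C1 + C2*b + C3*b^2 + C4*exp(-b/5) - 5*b^5/168 + 515*b^4/672 - 1265*b^3/84


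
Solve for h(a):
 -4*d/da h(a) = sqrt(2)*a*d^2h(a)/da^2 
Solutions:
 h(a) = C1 + C2*a^(1 - 2*sqrt(2))


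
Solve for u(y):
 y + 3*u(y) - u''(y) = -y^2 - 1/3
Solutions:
 u(y) = C1*exp(-sqrt(3)*y) + C2*exp(sqrt(3)*y) - y^2/3 - y/3 - 1/3


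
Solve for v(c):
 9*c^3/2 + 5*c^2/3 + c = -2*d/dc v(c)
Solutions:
 v(c) = C1 - 9*c^4/16 - 5*c^3/18 - c^2/4


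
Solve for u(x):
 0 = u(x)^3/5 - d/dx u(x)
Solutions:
 u(x) = -sqrt(10)*sqrt(-1/(C1 + x))/2
 u(x) = sqrt(10)*sqrt(-1/(C1 + x))/2


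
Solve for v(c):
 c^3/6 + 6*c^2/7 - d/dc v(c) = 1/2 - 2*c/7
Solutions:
 v(c) = C1 + c^4/24 + 2*c^3/7 + c^2/7 - c/2


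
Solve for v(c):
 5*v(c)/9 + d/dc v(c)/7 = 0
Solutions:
 v(c) = C1*exp(-35*c/9)


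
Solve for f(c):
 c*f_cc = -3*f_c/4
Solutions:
 f(c) = C1 + C2*c^(1/4)


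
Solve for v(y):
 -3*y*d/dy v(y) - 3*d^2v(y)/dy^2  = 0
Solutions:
 v(y) = C1 + C2*erf(sqrt(2)*y/2)


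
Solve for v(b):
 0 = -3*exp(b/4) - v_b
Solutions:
 v(b) = C1 - 12*exp(b/4)


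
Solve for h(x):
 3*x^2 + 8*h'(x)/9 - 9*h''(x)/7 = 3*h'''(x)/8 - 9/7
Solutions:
 h(x) = C1 + C2*exp(4*x*(-27 + sqrt(1317))/63) + C3*exp(-4*x*(27 + sqrt(1317))/63) - 9*x^3/8 - 2187*x^2/448 - 57753*x/3136


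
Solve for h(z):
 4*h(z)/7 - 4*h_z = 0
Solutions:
 h(z) = C1*exp(z/7)


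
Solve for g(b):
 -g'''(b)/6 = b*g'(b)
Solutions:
 g(b) = C1 + Integral(C2*airyai(-6^(1/3)*b) + C3*airybi(-6^(1/3)*b), b)


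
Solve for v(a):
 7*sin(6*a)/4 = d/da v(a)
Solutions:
 v(a) = C1 - 7*cos(6*a)/24


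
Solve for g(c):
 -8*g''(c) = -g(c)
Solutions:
 g(c) = C1*exp(-sqrt(2)*c/4) + C2*exp(sqrt(2)*c/4)


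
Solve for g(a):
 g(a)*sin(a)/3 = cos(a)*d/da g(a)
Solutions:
 g(a) = C1/cos(a)^(1/3)


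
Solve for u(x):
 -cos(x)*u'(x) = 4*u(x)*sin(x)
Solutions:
 u(x) = C1*cos(x)^4


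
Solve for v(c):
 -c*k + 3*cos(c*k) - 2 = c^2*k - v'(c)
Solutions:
 v(c) = C1 + c^3*k/3 + c^2*k/2 + 2*c - 3*sin(c*k)/k


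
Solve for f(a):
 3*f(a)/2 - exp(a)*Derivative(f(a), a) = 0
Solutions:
 f(a) = C1*exp(-3*exp(-a)/2)


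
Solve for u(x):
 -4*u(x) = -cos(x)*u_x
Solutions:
 u(x) = C1*(sin(x)^2 + 2*sin(x) + 1)/(sin(x)^2 - 2*sin(x) + 1)


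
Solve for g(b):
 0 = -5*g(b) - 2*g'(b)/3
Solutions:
 g(b) = C1*exp(-15*b/2)
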